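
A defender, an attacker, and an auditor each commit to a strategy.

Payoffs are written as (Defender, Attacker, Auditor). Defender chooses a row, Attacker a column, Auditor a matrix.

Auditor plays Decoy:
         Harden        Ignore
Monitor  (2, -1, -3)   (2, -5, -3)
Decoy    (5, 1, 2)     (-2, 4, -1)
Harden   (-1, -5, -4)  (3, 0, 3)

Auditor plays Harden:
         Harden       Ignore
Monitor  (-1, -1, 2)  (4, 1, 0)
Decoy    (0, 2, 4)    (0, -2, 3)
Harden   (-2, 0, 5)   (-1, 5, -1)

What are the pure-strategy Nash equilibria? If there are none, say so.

Defender against (Harden, Decoy): payoffs 2, 5, -1 → best response Decoy.
Defender against (Harden, Harden): payoffs -1, 0, -2 → best response Decoy.
Defender against (Ignore, Decoy): payoffs 2, -2, 3 → best response Harden.
Defender against (Ignore, Harden): payoffs 4, 0, -1 → best response Monitor.
Attacker against (Monitor, Decoy): payoffs -1, -5 → best response Harden.
Attacker against (Monitor, Harden): payoffs -1, 1 → best response Ignore.
Attacker against (Decoy, Decoy): payoffs 1, 4 → best response Ignore.
Attacker against (Decoy, Harden): payoffs 2, -2 → best response Harden.
Attacker against (Harden, Decoy): payoffs -5, 0 → best response Ignore.
Attacker against (Harden, Harden): payoffs 0, 5 → best response Ignore.
Auditor against (Monitor, Harden): payoffs -3, 2 → best response Harden.
Auditor against (Monitor, Ignore): payoffs -3, 0 → best response Harden.
Auditor against (Decoy, Harden): payoffs 2, 4 → best response Harden.
Auditor against (Decoy, Ignore): payoffs -1, 3 → best response Harden.
Auditor against (Harden, Harden): payoffs -4, 5 → best response Harden.
Auditor against (Harden, Ignore): payoffs 3, -1 → best response Decoy.
Mutual best responses: (Monitor, Ignore, Harden); (Decoy, Harden, Harden); (Harden, Ignore, Decoy).

Pure-strategy Nash equilibria: (Monitor, Ignore, Harden); (Decoy, Harden, Harden); (Harden, Ignore, Decoy)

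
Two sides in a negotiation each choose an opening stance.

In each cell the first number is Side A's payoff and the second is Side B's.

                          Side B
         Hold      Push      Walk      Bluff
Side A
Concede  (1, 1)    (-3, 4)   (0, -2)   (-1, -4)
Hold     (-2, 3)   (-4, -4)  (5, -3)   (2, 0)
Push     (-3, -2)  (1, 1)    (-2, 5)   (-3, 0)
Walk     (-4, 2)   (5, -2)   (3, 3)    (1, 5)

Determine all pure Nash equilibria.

none

Side A against Hold: payoffs 1, -2, -3, -4 → best response Concede.
Side A against Push: payoffs -3, -4, 1, 5 → best response Walk.
Side A against Walk: payoffs 0, 5, -2, 3 → best response Hold.
Side A against Bluff: payoffs -1, 2, -3, 1 → best response Hold.
Side B against Concede: payoffs 1, 4, -2, -4 → best response Push.
Side B against Hold: payoffs 3, -4, -3, 0 → best response Hold.
Side B against Push: payoffs -2, 1, 5, 0 → best response Walk.
Side B against Walk: payoffs 2, -2, 3, 5 → best response Bluff.
No profile is a mutual best response for all players.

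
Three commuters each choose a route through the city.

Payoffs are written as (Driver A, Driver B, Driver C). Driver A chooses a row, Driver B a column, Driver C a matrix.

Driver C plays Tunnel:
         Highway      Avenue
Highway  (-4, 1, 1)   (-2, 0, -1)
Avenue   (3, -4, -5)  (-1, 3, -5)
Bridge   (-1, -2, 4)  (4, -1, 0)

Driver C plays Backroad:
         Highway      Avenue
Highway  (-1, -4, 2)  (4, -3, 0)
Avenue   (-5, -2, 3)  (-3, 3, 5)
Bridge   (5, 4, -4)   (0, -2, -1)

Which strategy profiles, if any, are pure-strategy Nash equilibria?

For each player, find the best response to each opponent profile; mutual best responses are the pure NE.
Driver A against (Highway, Tunnel): payoffs -4, 3, -1 → best response Avenue.
Driver A against (Highway, Backroad): payoffs -1, -5, 5 → best response Bridge.
Driver A against (Avenue, Tunnel): payoffs -2, -1, 4 → best response Bridge.
Driver A against (Avenue, Backroad): payoffs 4, -3, 0 → best response Highway.
Driver B against (Highway, Tunnel): payoffs 1, 0 → best response Highway.
Driver B against (Highway, Backroad): payoffs -4, -3 → best response Avenue.
Driver B against (Avenue, Tunnel): payoffs -4, 3 → best response Avenue.
Driver B against (Avenue, Backroad): payoffs -2, 3 → best response Avenue.
Driver B against (Bridge, Tunnel): payoffs -2, -1 → best response Avenue.
Driver B against (Bridge, Backroad): payoffs 4, -2 → best response Highway.
Driver C against (Highway, Highway): payoffs 1, 2 → best response Backroad.
Driver C against (Highway, Avenue): payoffs -1, 0 → best response Backroad.
Driver C against (Avenue, Highway): payoffs -5, 3 → best response Backroad.
Driver C against (Avenue, Avenue): payoffs -5, 5 → best response Backroad.
Driver C against (Bridge, Highway): payoffs 4, -4 → best response Tunnel.
Driver C against (Bridge, Avenue): payoffs 0, -1 → best response Tunnel.
Mutual best responses: (Highway, Avenue, Backroad); (Bridge, Avenue, Tunnel).

The pure Nash equilibria are (Highway, Avenue, Backroad), (Bridge, Avenue, Tunnel).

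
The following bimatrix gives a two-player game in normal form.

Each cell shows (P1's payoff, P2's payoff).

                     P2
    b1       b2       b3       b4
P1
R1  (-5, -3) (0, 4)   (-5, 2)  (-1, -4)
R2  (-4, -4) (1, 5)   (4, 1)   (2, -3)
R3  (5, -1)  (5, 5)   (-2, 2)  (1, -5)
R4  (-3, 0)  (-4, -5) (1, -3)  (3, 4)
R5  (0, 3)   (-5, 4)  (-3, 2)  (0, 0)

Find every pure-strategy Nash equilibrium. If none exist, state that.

(R3, b2), (R4, b4)

P1 against b1: payoffs -5, -4, 5, -3, 0 → best response R3.
P1 against b2: payoffs 0, 1, 5, -4, -5 → best response R3.
P1 against b3: payoffs -5, 4, -2, 1, -3 → best response R2.
P1 against b4: payoffs -1, 2, 1, 3, 0 → best response R4.
P2 against R1: payoffs -3, 4, 2, -4 → best response b2.
P2 against R2: payoffs -4, 5, 1, -3 → best response b2.
P2 against R3: payoffs -1, 5, 2, -5 → best response b2.
P2 against R4: payoffs 0, -5, -3, 4 → best response b4.
P2 against R5: payoffs 3, 4, 2, 0 → best response b2.
Mutual best responses: (R3, b2); (R4, b4).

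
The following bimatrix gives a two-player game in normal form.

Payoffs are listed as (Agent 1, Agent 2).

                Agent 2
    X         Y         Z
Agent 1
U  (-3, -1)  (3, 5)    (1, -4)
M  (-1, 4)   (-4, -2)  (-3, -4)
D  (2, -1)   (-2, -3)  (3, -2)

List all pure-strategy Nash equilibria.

(U, X): Agent 1 can switch to M (-3 → -1). Not NE.
(U, Y): Agent 1 gets 3, best alternative -2; Agent 2 gets 5, best alternative -1. No profitable deviation — NE.
(U, Z): Agent 1 can switch to D (1 → 3). Not NE.
(M, X): Agent 1 can switch to D (-1 → 2). Not NE.
(M, Y): Agent 1 can switch to U (-4 → 3). Not NE.
(M, Z): Agent 1 can switch to U (-3 → 1). Not NE.
(D, X): Agent 1 gets 2, best alternative -1; Agent 2 gets -1, best alternative -2. No profitable deviation — NE.
(D, Y): Agent 1 can switch to U (-2 → 3). Not NE.
(D, Z): Agent 2 can switch to X (-2 → -1). Not NE.

(U, Y) and (D, X)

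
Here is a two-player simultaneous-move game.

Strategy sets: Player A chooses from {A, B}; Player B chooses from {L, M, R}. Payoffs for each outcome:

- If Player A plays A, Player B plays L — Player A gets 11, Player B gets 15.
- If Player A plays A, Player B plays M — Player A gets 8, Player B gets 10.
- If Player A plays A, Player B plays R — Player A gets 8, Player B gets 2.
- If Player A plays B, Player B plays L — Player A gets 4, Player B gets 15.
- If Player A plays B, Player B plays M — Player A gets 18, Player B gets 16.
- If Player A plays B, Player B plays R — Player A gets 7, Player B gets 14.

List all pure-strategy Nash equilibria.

Player A against L: payoffs 11, 4 → best response A.
Player A against M: payoffs 8, 18 → best response B.
Player A against R: payoffs 8, 7 → best response A.
Player B against A: payoffs 15, 10, 2 → best response L.
Player B against B: payoffs 15, 16, 14 → best response M.
Mutual best responses: (A, L); (B, M).

(A, L) and (B, M)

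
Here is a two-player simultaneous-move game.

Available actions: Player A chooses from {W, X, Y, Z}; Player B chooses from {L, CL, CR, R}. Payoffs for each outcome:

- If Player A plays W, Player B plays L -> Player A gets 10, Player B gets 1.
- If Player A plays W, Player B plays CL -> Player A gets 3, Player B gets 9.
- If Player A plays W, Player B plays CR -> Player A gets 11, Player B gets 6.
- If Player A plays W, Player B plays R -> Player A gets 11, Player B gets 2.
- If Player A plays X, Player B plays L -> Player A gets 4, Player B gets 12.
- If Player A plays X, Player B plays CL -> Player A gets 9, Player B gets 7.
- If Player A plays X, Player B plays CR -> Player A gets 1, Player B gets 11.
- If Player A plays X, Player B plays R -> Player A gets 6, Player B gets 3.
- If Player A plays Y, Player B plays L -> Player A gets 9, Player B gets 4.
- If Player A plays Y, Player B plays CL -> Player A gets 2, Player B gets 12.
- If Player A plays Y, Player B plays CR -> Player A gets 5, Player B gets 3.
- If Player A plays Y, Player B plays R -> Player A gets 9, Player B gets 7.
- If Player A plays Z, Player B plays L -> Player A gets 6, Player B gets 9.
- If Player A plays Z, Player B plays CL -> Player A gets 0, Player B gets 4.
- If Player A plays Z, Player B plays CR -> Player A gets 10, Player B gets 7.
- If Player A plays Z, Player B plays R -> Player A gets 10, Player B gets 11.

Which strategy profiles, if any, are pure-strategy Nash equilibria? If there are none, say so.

There is no pure-strategy Nash equilibrium.

Check each profile: it is a Nash equilibrium iff no player can strictly gain by switching unilaterally.
(W, L): Player B can switch to CL (1 → 9). Not NE.
(W, CL): Player A can switch to X (3 → 9). Not NE.
(W, CR): Player B can switch to CL (6 → 9). Not NE.
(W, R): Player B can switch to CL (2 → 9). Not NE.
(X, L): Player A can switch to W (4 → 10). Not NE.
(X, CL): Player B can switch to L (7 → 12). Not NE.
(X, CR): Player A can switch to W (1 → 11). Not NE.
(X, R): Player A can switch to W (6 → 11). Not NE.
(The remaining 8 profiles each have a profitable deviation by the same check.)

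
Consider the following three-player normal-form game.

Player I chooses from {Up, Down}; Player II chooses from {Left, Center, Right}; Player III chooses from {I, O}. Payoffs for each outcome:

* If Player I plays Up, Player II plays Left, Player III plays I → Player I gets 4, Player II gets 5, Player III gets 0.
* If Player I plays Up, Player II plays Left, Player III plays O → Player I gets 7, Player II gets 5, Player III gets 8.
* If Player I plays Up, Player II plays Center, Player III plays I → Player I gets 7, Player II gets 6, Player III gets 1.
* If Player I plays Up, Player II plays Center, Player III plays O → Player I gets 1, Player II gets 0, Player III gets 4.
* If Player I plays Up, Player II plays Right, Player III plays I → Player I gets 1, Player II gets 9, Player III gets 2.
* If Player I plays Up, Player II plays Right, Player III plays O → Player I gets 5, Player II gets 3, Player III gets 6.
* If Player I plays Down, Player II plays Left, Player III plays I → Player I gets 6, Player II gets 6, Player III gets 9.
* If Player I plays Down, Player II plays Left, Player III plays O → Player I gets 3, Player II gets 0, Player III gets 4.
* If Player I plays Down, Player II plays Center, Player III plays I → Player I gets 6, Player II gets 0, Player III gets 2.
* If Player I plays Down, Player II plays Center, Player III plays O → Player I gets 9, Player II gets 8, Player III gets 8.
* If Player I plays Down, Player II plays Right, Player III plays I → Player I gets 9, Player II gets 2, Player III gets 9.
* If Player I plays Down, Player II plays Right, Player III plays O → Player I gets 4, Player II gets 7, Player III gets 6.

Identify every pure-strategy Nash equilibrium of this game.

(Up, Left, I): Player I can switch to Down (4 → 6). Not NE.
(Up, Left, O): Player I gets 7, best alternative 3; Player II gets 5, best alternative 3; Player III gets 8, best alternative 0. No profitable deviation — NE.
(Up, Center, I): Player II can switch to Right (6 → 9). Not NE.
(Up, Center, O): Player I can switch to Down (1 → 9). Not NE.
(Up, Right, I): Player I can switch to Down (1 → 9). Not NE.
(Up, Right, O): Player II can switch to Left (3 → 5). Not NE.
(Down, Left, I): Player I gets 6, best alternative 4; Player II gets 6, best alternative 2; Player III gets 9, best alternative 4. No profitable deviation — NE.
(Down, Left, O): Player I can switch to Up (3 → 7). Not NE.
(Down, Center, O): Player I gets 9, best alternative 1; Player II gets 8, best alternative 7; Player III gets 8, best alternative 2. No profitable deviation — NE.
(The remaining 3 profiles each have a profitable deviation by the same check.)

Pure-strategy Nash equilibria: (Up, Left, O); (Down, Left, I); (Down, Center, O)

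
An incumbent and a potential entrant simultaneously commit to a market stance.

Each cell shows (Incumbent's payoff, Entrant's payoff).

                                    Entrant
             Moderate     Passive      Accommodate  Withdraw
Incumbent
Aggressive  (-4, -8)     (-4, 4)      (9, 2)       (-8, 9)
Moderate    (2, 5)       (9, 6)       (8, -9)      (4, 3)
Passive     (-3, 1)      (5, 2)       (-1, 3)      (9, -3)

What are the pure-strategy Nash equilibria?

(Aggressive, Moderate): Incumbent can switch to Moderate (-4 → 2). Not NE.
(Aggressive, Passive): Incumbent can switch to Moderate (-4 → 9). Not NE.
(Aggressive, Accommodate): Entrant can switch to Passive (2 → 4). Not NE.
(Aggressive, Withdraw): Incumbent can switch to Moderate (-8 → 4). Not NE.
(Moderate, Moderate): Entrant can switch to Passive (5 → 6). Not NE.
(Moderate, Passive): Incumbent gets 9, best alternative 5; Entrant gets 6, best alternative 5. No profitable deviation — NE.
(Moderate, Accommodate): Incumbent can switch to Aggressive (8 → 9). Not NE.
(Moderate, Withdraw): Incumbent can switch to Passive (4 → 9). Not NE.
(Passive, Moderate): Incumbent can switch to Moderate (-3 → 2). Not NE.
(The remaining 3 profiles each have a profitable deviation by the same check.)

The unique pure-strategy Nash equilibrium is (Moderate, Passive).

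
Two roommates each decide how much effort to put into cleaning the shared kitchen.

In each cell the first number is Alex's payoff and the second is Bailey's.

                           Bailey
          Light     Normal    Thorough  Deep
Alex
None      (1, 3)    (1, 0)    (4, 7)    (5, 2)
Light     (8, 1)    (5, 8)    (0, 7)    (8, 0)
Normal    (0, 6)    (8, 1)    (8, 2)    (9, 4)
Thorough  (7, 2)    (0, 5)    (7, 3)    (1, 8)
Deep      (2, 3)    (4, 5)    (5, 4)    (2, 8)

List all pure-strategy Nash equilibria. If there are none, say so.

Alex against Light: payoffs 1, 8, 0, 7, 2 → best response Light.
Alex against Normal: payoffs 1, 5, 8, 0, 4 → best response Normal.
Alex against Thorough: payoffs 4, 0, 8, 7, 5 → best response Normal.
Alex against Deep: payoffs 5, 8, 9, 1, 2 → best response Normal.
Bailey against None: payoffs 3, 0, 7, 2 → best response Thorough.
Bailey against Light: payoffs 1, 8, 7, 0 → best response Normal.
Bailey against Normal: payoffs 6, 1, 2, 4 → best response Light.
Bailey against Thorough: payoffs 2, 5, 3, 8 → best response Deep.
Bailey against Deep: payoffs 3, 5, 4, 8 → best response Deep.
No profile is a mutual best response for all players.

There is no pure-strategy Nash equilibrium.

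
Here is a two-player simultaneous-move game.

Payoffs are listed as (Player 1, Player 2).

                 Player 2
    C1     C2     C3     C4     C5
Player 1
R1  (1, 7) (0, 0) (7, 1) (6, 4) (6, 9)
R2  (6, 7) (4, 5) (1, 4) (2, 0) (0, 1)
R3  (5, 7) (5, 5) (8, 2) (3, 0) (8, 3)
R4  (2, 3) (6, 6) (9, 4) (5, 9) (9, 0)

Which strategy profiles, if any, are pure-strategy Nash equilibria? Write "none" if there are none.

Player 1 against C1: payoffs 1, 6, 5, 2 → best response R2.
Player 1 against C2: payoffs 0, 4, 5, 6 → best response R4.
Player 1 against C3: payoffs 7, 1, 8, 9 → best response R4.
Player 1 against C4: payoffs 6, 2, 3, 5 → best response R1.
Player 1 against C5: payoffs 6, 0, 8, 9 → best response R4.
Player 2 against R1: payoffs 7, 0, 1, 4, 9 → best response C5.
Player 2 against R2: payoffs 7, 5, 4, 0, 1 → best response C1.
Player 2 against R3: payoffs 7, 5, 2, 0, 3 → best response C1.
Player 2 against R4: payoffs 3, 6, 4, 9, 0 → best response C4.
Mutual best responses: (R2, C1).

The unique pure-strategy Nash equilibrium is (R2, C1).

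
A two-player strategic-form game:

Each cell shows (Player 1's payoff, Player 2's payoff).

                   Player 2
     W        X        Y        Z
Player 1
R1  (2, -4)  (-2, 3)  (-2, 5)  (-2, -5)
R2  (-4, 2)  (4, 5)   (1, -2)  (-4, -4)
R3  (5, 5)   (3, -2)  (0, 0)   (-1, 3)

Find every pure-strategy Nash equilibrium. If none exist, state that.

(R1, W): Player 1 can switch to R3 (2 → 5). Not NE.
(R1, X): Player 1 can switch to R2 (-2 → 4). Not NE.
(R1, Y): Player 1 can switch to R2 (-2 → 1). Not NE.
(R1, Z): Player 1 can switch to R3 (-2 → -1). Not NE.
(R2, W): Player 1 can switch to R1 (-4 → 2). Not NE.
(R2, X): Player 1 gets 4, best alternative 3; Player 2 gets 5, best alternative 2. No profitable deviation — NE.
(R2, Y): Player 2 can switch to W (-2 → 2). Not NE.
(R2, Z): Player 1 can switch to R1 (-4 → -2). Not NE.
(R3, W): Player 1 gets 5, best alternative 2; Player 2 gets 5, best alternative 3. No profitable deviation — NE.
(R3, X): Player 1 can switch to R2 (3 → 4). Not NE.
(R3, Y): Player 1 can switch to R2 (0 → 1). Not NE.
(R3, Z): Player 2 can switch to W (3 → 5). Not NE.

(R2, X), (R3, W)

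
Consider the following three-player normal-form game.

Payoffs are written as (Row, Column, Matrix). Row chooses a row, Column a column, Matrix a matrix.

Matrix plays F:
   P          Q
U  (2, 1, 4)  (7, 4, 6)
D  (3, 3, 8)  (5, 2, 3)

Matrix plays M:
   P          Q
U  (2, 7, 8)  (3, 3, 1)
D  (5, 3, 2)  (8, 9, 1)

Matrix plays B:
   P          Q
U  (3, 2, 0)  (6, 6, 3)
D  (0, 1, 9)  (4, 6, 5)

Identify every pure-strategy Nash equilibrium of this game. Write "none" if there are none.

The unique pure-strategy Nash equilibrium is (U, Q, F).

Mark each player's best response to every combination of opponents' strategies; a profile where every player is best-responding is a pure Nash equilibrium.
Row against (P, F): payoffs 2, 3 → best response D.
Row against (P, M): payoffs 2, 5 → best response D.
Row against (P, B): payoffs 3, 0 → best response U.
Row against (Q, F): payoffs 7, 5 → best response U.
Row against (Q, M): payoffs 3, 8 → best response D.
Row against (Q, B): payoffs 6, 4 → best response U.
Column against (U, F): payoffs 1, 4 → best response Q.
Column against (U, M): payoffs 7, 3 → best response P.
Column against (U, B): payoffs 2, 6 → best response Q.
Column against (D, F): payoffs 3, 2 → best response P.
Column against (D, M): payoffs 3, 9 → best response Q.
Column against (D, B): payoffs 1, 6 → best response Q.
Matrix against (U, P): payoffs 4, 8, 0 → best response M.
Matrix against (U, Q): payoffs 6, 1, 3 → best response F.
Matrix against (D, P): payoffs 8, 2, 9 → best response B.
Matrix against (D, Q): payoffs 3, 1, 5 → best response B.
Mutual best responses: (U, Q, F).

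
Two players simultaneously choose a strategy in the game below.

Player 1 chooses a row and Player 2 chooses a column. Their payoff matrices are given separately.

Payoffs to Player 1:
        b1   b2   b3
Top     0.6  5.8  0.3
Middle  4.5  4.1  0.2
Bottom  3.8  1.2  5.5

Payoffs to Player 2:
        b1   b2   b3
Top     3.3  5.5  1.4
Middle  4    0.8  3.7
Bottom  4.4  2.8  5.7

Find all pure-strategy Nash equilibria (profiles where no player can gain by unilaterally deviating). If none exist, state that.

The pure Nash equilibria are (Top, b2) and (Middle, b1) and (Bottom, b3).

Player 1 against b1: payoffs 0.6, 4.5, 3.8 → best response Middle.
Player 1 against b2: payoffs 5.8, 4.1, 1.2 → best response Top.
Player 1 against b3: payoffs 0.3, 0.2, 5.5 → best response Bottom.
Player 2 against Top: payoffs 3.3, 5.5, 1.4 → best response b2.
Player 2 against Middle: payoffs 4, 0.8, 3.7 → best response b1.
Player 2 against Bottom: payoffs 4.4, 2.8, 5.7 → best response b3.
Mutual best responses: (Top, b2); (Middle, b1); (Bottom, b3).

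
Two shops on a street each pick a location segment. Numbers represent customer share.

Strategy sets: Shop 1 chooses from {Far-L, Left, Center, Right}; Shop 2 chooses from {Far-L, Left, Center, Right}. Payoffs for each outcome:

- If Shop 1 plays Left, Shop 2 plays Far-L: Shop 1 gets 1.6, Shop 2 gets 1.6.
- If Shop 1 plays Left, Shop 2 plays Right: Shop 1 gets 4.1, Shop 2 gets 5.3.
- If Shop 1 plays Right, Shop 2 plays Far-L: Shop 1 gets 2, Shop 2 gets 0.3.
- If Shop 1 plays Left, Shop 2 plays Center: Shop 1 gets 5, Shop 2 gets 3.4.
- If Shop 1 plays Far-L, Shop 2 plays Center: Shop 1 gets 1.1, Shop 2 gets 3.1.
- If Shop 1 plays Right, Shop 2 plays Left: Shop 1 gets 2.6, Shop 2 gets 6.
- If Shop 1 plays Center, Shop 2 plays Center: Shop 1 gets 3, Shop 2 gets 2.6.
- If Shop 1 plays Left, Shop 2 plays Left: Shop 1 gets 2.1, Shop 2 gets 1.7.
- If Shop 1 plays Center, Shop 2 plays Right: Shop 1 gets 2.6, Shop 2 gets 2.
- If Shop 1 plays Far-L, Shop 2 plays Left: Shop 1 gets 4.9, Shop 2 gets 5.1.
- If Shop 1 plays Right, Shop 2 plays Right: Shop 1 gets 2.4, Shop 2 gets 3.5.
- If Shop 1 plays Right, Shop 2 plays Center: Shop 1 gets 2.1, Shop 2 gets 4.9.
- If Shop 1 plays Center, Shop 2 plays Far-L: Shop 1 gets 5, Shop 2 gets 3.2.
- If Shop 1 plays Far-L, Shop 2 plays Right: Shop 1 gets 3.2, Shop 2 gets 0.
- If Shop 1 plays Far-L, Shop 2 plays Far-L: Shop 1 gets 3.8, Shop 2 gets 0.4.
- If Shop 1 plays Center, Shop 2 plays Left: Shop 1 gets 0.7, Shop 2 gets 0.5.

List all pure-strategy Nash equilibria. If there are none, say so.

(Far-L, Far-L): Shop 1 can switch to Center (3.8 → 5). Not NE.
(Far-L, Left): Shop 1 gets 4.9, best alternative 2.6; Shop 2 gets 5.1, best alternative 3.1. No profitable deviation — NE.
(Far-L, Center): Shop 1 can switch to Left (1.1 → 5). Not NE.
(Far-L, Right): Shop 1 can switch to Left (3.2 → 4.1). Not NE.
(Left, Far-L): Shop 1 can switch to Far-L (1.6 → 3.8). Not NE.
(Left, Left): Shop 1 can switch to Far-L (2.1 → 4.9). Not NE.
(Left, Center): Shop 2 can switch to Right (3.4 → 5.3). Not NE.
(Left, Right): Shop 1 gets 4.1, best alternative 3.2; Shop 2 gets 5.3, best alternative 3.4. No profitable deviation — NE.
(Center, Far-L): Shop 1 gets 5, best alternative 3.8; Shop 2 gets 3.2, best alternative 2.6. No profitable deviation — NE.
(The remaining 7 profiles each have a profitable deviation by the same check.)

(Far-L, Left), (Left, Right), (Center, Far-L)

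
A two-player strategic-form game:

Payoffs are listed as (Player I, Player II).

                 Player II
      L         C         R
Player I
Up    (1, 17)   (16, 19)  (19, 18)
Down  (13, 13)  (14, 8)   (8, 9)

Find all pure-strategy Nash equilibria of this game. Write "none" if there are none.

Player I against L: payoffs 1, 13 → best response Down.
Player I against C: payoffs 16, 14 → best response Up.
Player I against R: payoffs 19, 8 → best response Up.
Player II against Up: payoffs 17, 19, 18 → best response C.
Player II against Down: payoffs 13, 8, 9 → best response L.
Mutual best responses: (Up, C); (Down, L).

(Up, C) and (Down, L)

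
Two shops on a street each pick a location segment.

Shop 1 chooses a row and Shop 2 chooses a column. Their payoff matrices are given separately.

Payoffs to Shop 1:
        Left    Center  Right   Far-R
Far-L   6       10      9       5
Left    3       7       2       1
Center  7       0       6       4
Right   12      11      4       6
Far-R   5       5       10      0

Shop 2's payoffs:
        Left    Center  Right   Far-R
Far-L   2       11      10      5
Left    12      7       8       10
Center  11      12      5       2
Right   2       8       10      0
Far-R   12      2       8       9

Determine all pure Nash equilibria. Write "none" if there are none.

There is no pure-strategy Nash equilibrium.

Shop 1 against Left: payoffs 6, 3, 7, 12, 5 → best response Right.
Shop 1 against Center: payoffs 10, 7, 0, 11, 5 → best response Right.
Shop 1 against Right: payoffs 9, 2, 6, 4, 10 → best response Far-R.
Shop 1 against Far-R: payoffs 5, 1, 4, 6, 0 → best response Right.
Shop 2 against Far-L: payoffs 2, 11, 10, 5 → best response Center.
Shop 2 against Left: payoffs 12, 7, 8, 10 → best response Left.
Shop 2 against Center: payoffs 11, 12, 5, 2 → best response Center.
Shop 2 against Right: payoffs 2, 8, 10, 0 → best response Right.
Shop 2 against Far-R: payoffs 12, 2, 8, 9 → best response Left.
No profile is a mutual best response for all players.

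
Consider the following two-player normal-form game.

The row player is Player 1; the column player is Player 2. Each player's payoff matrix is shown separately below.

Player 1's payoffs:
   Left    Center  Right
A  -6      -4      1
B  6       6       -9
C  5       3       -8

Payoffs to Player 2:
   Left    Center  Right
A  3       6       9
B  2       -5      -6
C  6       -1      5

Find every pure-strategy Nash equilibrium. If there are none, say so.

Player 1 against Left: payoffs -6, 6, 5 → best response B.
Player 1 against Center: payoffs -4, 6, 3 → best response B.
Player 1 against Right: payoffs 1, -9, -8 → best response A.
Player 2 against A: payoffs 3, 6, 9 → best response Right.
Player 2 against B: payoffs 2, -5, -6 → best response Left.
Player 2 against C: payoffs 6, -1, 5 → best response Left.
Mutual best responses: (A, Right); (B, Left).

Pure-strategy Nash equilibria: (A, Right) and (B, Left)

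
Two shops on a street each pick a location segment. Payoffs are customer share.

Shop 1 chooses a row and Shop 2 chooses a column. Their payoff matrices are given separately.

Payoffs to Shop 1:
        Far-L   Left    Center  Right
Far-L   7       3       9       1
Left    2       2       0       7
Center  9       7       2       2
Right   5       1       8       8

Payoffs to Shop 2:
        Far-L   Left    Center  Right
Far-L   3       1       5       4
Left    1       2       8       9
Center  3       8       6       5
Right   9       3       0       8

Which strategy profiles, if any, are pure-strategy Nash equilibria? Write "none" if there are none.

Pure-strategy Nash equilibria: (Far-L, Center), (Center, Left)

Shop 1 against Far-L: payoffs 7, 2, 9, 5 → best response Center.
Shop 1 against Left: payoffs 3, 2, 7, 1 → best response Center.
Shop 1 against Center: payoffs 9, 0, 2, 8 → best response Far-L.
Shop 1 against Right: payoffs 1, 7, 2, 8 → best response Right.
Shop 2 against Far-L: payoffs 3, 1, 5, 4 → best response Center.
Shop 2 against Left: payoffs 1, 2, 8, 9 → best response Right.
Shop 2 against Center: payoffs 3, 8, 6, 5 → best response Left.
Shop 2 against Right: payoffs 9, 3, 0, 8 → best response Far-L.
Mutual best responses: (Far-L, Center); (Center, Left).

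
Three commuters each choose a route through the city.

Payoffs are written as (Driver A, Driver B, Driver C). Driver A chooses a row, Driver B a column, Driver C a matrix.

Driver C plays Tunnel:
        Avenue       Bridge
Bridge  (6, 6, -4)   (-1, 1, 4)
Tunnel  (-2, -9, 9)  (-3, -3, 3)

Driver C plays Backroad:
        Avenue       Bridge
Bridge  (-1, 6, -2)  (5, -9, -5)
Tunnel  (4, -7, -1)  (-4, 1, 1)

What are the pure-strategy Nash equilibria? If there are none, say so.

(Bridge, Avenue, Tunnel): Driver C can switch to Backroad (-4 → -2). Not NE.
(Bridge, Avenue, Backroad): Driver A can switch to Tunnel (-1 → 4). Not NE.
(Bridge, Bridge, Tunnel): Driver B can switch to Avenue (1 → 6). Not NE.
(Bridge, Bridge, Backroad): Driver B can switch to Avenue (-9 → 6). Not NE.
(Tunnel, Avenue, Tunnel): Driver A can switch to Bridge (-2 → 6). Not NE.
(Tunnel, Avenue, Backroad): Driver B can switch to Bridge (-7 → 1). Not NE.
(The remaining 2 profiles each have a profitable deviation by the same check.)

No pure-strategy Nash equilibrium.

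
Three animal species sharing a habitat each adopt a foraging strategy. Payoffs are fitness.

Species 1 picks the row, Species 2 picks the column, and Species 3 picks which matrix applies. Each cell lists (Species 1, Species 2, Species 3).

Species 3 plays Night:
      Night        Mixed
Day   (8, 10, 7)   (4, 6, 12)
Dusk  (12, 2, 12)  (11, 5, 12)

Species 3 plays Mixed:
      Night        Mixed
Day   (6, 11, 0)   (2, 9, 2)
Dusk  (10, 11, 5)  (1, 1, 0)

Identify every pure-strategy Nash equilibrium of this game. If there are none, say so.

The unique pure-strategy Nash equilibrium is (Dusk, Mixed, Night).

Species 1 against (Night, Night): payoffs 8, 12 → best response Dusk.
Species 1 against (Night, Mixed): payoffs 6, 10 → best response Dusk.
Species 1 against (Mixed, Night): payoffs 4, 11 → best response Dusk.
Species 1 against (Mixed, Mixed): payoffs 2, 1 → best response Day.
Species 2 against (Day, Night): payoffs 10, 6 → best response Night.
Species 2 against (Day, Mixed): payoffs 11, 9 → best response Night.
Species 2 against (Dusk, Night): payoffs 2, 5 → best response Mixed.
Species 2 against (Dusk, Mixed): payoffs 11, 1 → best response Night.
Species 3 against (Day, Night): payoffs 7, 0 → best response Night.
Species 3 against (Day, Mixed): payoffs 12, 2 → best response Night.
Species 3 against (Dusk, Night): payoffs 12, 5 → best response Night.
Species 3 against (Dusk, Mixed): payoffs 12, 0 → best response Night.
Mutual best responses: (Dusk, Mixed, Night).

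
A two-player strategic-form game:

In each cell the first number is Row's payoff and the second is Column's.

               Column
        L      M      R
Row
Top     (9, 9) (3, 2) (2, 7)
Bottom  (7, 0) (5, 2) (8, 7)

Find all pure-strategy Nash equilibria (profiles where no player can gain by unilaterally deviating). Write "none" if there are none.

The pure Nash equilibria are (Top, L); (Bottom, R).

(Top, L): Row gets 9, best alternative 7; Column gets 9, best alternative 7. No profitable deviation — NE.
(Top, M): Row can switch to Bottom (3 → 5). Not NE.
(Top, R): Row can switch to Bottom (2 → 8). Not NE.
(Bottom, L): Row can switch to Top (7 → 9). Not NE.
(Bottom, M): Column can switch to R (2 → 7). Not NE.
(Bottom, R): Row gets 8, best alternative 2; Column gets 7, best alternative 2. No profitable deviation — NE.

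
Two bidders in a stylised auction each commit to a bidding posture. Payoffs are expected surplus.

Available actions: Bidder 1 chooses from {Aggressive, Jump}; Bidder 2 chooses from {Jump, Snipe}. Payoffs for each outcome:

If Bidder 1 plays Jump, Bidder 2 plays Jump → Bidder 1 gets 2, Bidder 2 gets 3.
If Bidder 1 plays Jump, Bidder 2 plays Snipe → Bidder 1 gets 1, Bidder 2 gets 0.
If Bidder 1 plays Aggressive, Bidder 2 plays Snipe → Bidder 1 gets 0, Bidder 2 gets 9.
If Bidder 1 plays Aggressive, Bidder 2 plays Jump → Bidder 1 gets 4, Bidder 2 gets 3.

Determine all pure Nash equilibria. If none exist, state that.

Bidder 1 against Jump: payoffs 4, 2 → best response Aggressive.
Bidder 1 against Snipe: payoffs 0, 1 → best response Jump.
Bidder 2 against Aggressive: payoffs 3, 9 → best response Snipe.
Bidder 2 against Jump: payoffs 3, 0 → best response Jump.
No profile is a mutual best response for all players.

This game has no pure Nash equilibrium.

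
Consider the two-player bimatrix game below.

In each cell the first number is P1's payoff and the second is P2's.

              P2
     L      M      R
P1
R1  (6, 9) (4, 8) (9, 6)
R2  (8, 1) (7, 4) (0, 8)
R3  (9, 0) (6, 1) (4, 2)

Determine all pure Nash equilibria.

No pure-strategy Nash equilibrium.

P1 against L: payoffs 6, 8, 9 → best response R3.
P1 against M: payoffs 4, 7, 6 → best response R2.
P1 against R: payoffs 9, 0, 4 → best response R1.
P2 against R1: payoffs 9, 8, 6 → best response L.
P2 against R2: payoffs 1, 4, 8 → best response R.
P2 against R3: payoffs 0, 1, 2 → best response R.
No profile is a mutual best response for all players.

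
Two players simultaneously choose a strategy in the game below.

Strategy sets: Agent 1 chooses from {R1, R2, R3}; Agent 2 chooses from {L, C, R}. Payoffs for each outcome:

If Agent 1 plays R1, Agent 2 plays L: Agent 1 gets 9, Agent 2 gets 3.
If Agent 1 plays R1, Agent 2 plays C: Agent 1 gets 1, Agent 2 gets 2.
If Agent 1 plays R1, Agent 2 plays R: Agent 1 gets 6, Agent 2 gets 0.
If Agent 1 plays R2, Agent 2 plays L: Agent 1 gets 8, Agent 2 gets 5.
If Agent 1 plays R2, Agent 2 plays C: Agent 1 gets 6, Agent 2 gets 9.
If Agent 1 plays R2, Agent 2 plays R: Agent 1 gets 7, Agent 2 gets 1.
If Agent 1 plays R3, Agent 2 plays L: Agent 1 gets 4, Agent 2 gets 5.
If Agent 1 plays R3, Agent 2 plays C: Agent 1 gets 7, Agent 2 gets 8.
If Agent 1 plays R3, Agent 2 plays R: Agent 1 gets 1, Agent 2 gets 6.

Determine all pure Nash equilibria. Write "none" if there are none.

Agent 1 against L: payoffs 9, 8, 4 → best response R1.
Agent 1 against C: payoffs 1, 6, 7 → best response R3.
Agent 1 against R: payoffs 6, 7, 1 → best response R2.
Agent 2 against R1: payoffs 3, 2, 0 → best response L.
Agent 2 against R2: payoffs 5, 9, 1 → best response C.
Agent 2 against R3: payoffs 5, 8, 6 → best response C.
Mutual best responses: (R1, L); (R3, C).

The pure Nash equilibria are (R1, L), (R3, C).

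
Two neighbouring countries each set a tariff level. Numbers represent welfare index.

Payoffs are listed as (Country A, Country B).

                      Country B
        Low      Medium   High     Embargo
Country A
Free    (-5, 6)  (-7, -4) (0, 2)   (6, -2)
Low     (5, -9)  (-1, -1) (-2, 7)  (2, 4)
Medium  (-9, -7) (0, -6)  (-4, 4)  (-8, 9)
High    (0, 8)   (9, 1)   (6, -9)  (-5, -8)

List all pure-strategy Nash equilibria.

(Free, Low): Country A can switch to Low (-5 → 5). Not NE.
(Free, Medium): Country A can switch to Low (-7 → -1). Not NE.
(Free, High): Country A can switch to High (0 → 6). Not NE.
(Free, Embargo): Country B can switch to Low (-2 → 6). Not NE.
(Low, Low): Country B can switch to Medium (-9 → -1). Not NE.
(Low, Medium): Country A can switch to Medium (-1 → 0). Not NE.
(Low, High): Country A can switch to Free (-2 → 0). Not NE.
(Low, Embargo): Country A can switch to Free (2 → 6). Not NE.
(Medium, Low): Country A can switch to Free (-9 → -5). Not NE.
(Medium, Medium): Country A can switch to High (0 → 9). Not NE.
(The remaining 6 profiles each have a profitable deviation by the same check.)

There is no pure-strategy Nash equilibrium.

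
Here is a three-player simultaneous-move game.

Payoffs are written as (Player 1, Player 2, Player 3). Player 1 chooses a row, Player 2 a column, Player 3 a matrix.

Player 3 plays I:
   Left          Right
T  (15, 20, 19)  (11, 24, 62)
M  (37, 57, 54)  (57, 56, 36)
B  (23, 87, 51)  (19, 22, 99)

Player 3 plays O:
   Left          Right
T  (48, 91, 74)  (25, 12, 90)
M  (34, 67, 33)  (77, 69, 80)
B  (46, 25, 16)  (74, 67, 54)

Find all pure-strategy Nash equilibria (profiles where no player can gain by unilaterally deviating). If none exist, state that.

(T, Left, O); (M, Left, I); (M, Right, O)

(T, Left, I): Player 1 can switch to M (15 → 37). Not NE.
(T, Left, O): Player 1 gets 48, best alternative 46; Player 2 gets 91, best alternative 12; Player 3 gets 74, best alternative 19. No profitable deviation — NE.
(T, Right, I): Player 1 can switch to M (11 → 57). Not NE.
(T, Right, O): Player 1 can switch to M (25 → 77). Not NE.
(M, Left, I): Player 1 gets 37, best alternative 23; Player 2 gets 57, best alternative 56; Player 3 gets 54, best alternative 33. No profitable deviation — NE.
(M, Left, O): Player 1 can switch to T (34 → 48). Not NE.
(M, Right, I): Player 2 can switch to Left (56 → 57). Not NE.
(M, Right, O): Player 1 gets 77, best alternative 74; Player 2 gets 69, best alternative 67; Player 3 gets 80, best alternative 36. No profitable deviation — NE.
(B, Left, I): Player 1 can switch to M (23 → 37). Not NE.
(B, Left, O): Player 1 can switch to T (46 → 48). Not NE.
(B, Right, I): Player 1 can switch to M (19 → 57). Not NE.
(B, Right, O): Player 1 can switch to M (74 → 77). Not NE.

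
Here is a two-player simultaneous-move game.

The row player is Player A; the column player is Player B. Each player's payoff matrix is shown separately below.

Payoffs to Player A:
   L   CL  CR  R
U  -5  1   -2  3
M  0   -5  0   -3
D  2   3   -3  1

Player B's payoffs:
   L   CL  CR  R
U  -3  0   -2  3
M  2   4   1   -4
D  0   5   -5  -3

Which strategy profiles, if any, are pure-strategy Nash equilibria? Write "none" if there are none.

Player A against L: payoffs -5, 0, 2 → best response D.
Player A against CL: payoffs 1, -5, 3 → best response D.
Player A against CR: payoffs -2, 0, -3 → best response M.
Player A against R: payoffs 3, -3, 1 → best response U.
Player B against U: payoffs -3, 0, -2, 3 → best response R.
Player B against M: payoffs 2, 4, 1, -4 → best response CL.
Player B against D: payoffs 0, 5, -5, -3 → best response CL.
Mutual best responses: (U, R); (D, CL).

Pure-strategy Nash equilibria: (U, R); (D, CL)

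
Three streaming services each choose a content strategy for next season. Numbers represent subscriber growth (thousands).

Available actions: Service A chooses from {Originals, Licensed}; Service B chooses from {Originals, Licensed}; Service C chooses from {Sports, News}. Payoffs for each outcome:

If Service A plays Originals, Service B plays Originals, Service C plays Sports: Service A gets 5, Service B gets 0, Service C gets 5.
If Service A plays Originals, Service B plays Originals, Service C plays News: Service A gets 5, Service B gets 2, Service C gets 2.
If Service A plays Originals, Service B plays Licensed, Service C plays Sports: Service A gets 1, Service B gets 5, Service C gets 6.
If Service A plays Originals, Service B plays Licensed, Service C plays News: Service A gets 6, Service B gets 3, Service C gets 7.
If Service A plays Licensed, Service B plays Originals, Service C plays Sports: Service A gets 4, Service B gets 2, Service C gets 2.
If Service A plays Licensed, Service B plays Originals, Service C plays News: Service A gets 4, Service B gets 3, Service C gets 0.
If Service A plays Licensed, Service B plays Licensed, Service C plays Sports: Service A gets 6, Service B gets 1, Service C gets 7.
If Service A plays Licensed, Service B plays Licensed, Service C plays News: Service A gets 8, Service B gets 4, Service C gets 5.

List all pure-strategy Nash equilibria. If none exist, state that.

For each strategy profile, look for a profitable unilateral deviation.
(Originals, Originals, Sports): Service B can switch to Licensed (0 → 5). Not NE.
(Originals, Originals, News): Service B can switch to Licensed (2 → 3). Not NE.
(Originals, Licensed, Sports): Service A can switch to Licensed (1 → 6). Not NE.
(Originals, Licensed, News): Service A can switch to Licensed (6 → 8). Not NE.
(Licensed, Originals, Sports): Service A can switch to Originals (4 → 5). Not NE.
(Licensed, Originals, News): Service A can switch to Originals (4 → 5). Not NE.
(The remaining 2 profiles each have a profitable deviation by the same check.)

No pure-strategy Nash equilibrium.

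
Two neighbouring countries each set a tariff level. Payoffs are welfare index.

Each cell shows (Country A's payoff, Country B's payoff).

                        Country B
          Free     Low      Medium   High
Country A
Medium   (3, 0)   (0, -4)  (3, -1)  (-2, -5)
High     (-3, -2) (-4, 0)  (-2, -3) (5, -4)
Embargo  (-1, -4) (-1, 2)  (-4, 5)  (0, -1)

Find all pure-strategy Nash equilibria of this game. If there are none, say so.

(Medium, Free)

For each player, find the best response to each opponent profile; mutual best responses are the pure NE.
Country A against Free: payoffs 3, -3, -1 → best response Medium.
Country A against Low: payoffs 0, -4, -1 → best response Medium.
Country A against Medium: payoffs 3, -2, -4 → best response Medium.
Country A against High: payoffs -2, 5, 0 → best response High.
Country B against Medium: payoffs 0, -4, -1, -5 → best response Free.
Country B against High: payoffs -2, 0, -3, -4 → best response Low.
Country B against Embargo: payoffs -4, 2, 5, -1 → best response Medium.
Mutual best responses: (Medium, Free).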